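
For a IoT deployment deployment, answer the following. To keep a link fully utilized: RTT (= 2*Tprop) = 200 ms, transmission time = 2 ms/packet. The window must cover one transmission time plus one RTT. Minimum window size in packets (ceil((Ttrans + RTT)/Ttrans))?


Given: Ttrans = 2 ms, RTT = 200 ms (= 2 * Tprop, Tprop = 100 ms)
Time until first ACK returns = Ttrans + RTT = 2 + 200 = 202 ms
Need W * Ttrans >= Ttrans + RTT  ->  W >= (Ttrans + RTT) / Ttrans
(Ttrans + RTT) / Ttrans = 202 / 2 = 101
W_min = ceil(101) = 101

101


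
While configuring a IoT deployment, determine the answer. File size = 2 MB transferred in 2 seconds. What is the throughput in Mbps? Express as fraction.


Given: file = 2 MB, time = 2 s
File in Mb = 2 * 8 = 16 Mb
Throughput = 16 / 2 Mbps
Throughput = 8 Mbps

8


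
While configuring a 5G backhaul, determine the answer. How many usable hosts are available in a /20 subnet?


Given: subnet mask /20
Host bits = 32 - 20 = 12
Total addresses = 2^12 = 4096
Usable hosts = 4096 - 2 (network + broadcast) = 4094

4094


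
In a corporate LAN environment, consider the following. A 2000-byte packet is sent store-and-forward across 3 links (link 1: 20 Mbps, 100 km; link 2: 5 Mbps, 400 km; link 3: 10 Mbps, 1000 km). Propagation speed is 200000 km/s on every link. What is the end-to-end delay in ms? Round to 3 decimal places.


Packet = 2000 bytes = 16000 bits. Store-and-forward: sum (t_trans + t_prop) per link.
Link 1: t_trans = 16000/(20*10^6) s = 0.8000 ms; t_prop = 100/200000 s = 0.5000 ms; subtotal = 1.3000 ms
Link 2: t_trans = 16000/(5*10^6) s = 3.2000 ms; t_prop = 400/200000 s = 2.0000 ms; subtotal = 5.2000 ms
Link 3: t_trans = 16000/(10*10^6) s = 1.6000 ms; t_prop = 1000/200000 s = 5.0000 ms; subtotal = 6.6000 ms
End-to-end = 1.3000 + 5.2000 + 6.6000 = 13.1000 ms -> 13.100 ms (3 dp)

13.100


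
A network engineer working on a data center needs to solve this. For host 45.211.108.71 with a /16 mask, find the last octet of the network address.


Given: IP = 45.211.108.71, prefix = /16
Subnet mask = 255.255.0.0
Last octet of IP: 71
Last octet of mask: 0
Network last octet = 71 AND 0 = 0

0


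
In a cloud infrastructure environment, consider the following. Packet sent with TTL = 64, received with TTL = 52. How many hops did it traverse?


Given: initial TTL = 64, received TTL = 52
Hops = initial TTL - received TTL
Hops = 64 - 52 = 12

12


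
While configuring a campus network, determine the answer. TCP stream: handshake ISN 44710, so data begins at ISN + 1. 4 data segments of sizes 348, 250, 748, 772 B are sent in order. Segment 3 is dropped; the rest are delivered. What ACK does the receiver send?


SYN uses sequence number 44710; first data byte = ISN + 1 = 44711.
Segment 1: SEQ = 44711, len = 348 B, covers [44711, 45058]
Segment 2: SEQ = 45059, len = 250 B, covers [45059, 45308]
Segment 3: SEQ = 45309, len = 748 B, covers [45309, 46056] [LOST]
Segment 4: SEQ = 46057, len = 772 B, covers [46057, 46828]
In-order data received: bytes [44711, 45308] (segments 1..2).
Segment 3 missing -> gap begins at byte 45309; later segments buffered out of order.
Cumulative ACK = next expected in-order byte = 44711 + 348 + 250 = 45309

45309


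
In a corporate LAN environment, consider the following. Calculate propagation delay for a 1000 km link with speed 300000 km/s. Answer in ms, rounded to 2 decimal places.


Given: distance = 1000 km, speed = 300000 km/s
Delay = distance / speed = 1000 / 300000 seconds
Delay in ms = 1000 * 1000 / 300000
Delay = 3.3333 ms
Rounded to 2 dp = 3.33 ms

3.33


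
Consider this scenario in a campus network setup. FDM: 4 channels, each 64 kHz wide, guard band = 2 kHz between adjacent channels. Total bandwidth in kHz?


Given: 4 channels, 64 kHz each, guard = 2 kHz
Channel bandwidth = 4 * 64 = 256 kHz
Guard bands = 3 gaps * 2 kHz = 6 kHz
Total = 256 + 6 = 262 kHz

262


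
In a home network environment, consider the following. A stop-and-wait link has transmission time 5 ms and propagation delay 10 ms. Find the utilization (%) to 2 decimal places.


Given: Ttrans = 5 ms, Tprop = 10 ms
RTT = 2 * Tprop = 2 * 10 = 20 ms
U = Ttrans / (Ttrans + RTT)
U = 5 / (5 + 20)
U = 5 / 25 = 0.2
U% = 20.00%

20.00


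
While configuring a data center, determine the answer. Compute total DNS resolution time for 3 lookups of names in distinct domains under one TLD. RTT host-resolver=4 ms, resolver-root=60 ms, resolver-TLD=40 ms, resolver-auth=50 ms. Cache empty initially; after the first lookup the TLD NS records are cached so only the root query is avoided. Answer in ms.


Lookup 1 (cold cache): local + root + TLD + auth = 4 + 60 + 40 + 50 = 154 ms
Lookups 2..3 (TLD NS cached -> skip root; new domain -> still ask TLD and auth): local + TLD + auth = 4 + 40 + 50 = 94 ms each
Remaining 2 lookups: 2 * 94 = 188 ms
Total = 154 + 188 = 342 ms

342


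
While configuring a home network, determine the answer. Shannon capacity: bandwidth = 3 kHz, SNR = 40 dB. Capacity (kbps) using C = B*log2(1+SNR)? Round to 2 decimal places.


Given: B = 3 kHz, SNR = 40 dB
SNR linear = 10^(40/10) = 10000
1 + SNR = 10001
log2(10001) = 13.2878566418
C = 3 * 1000 * 13.2878566418 = 39863.5699 bps
C = 39.863570 kbps -> 39.86 kbps (2 dp)

39.86


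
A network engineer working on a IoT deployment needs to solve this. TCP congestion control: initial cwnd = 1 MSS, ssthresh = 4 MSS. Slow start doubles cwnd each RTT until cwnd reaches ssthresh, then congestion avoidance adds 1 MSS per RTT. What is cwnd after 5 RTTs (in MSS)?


RTT 0: cwnd = 1 MSS (initial)
RTT 1: cwnd = 2 MSS (slow start, doubled)
RTT 2: cwnd = 4 MSS (slow start, doubled)
RTT 3: cwnd = 5 MSS (congestion avoidance, +1)
RTT 4: cwnd = 6 MSS (congestion avoidance, +1)
RTT 5: cwnd = 7 MSS (congestion avoidance, +1)

7


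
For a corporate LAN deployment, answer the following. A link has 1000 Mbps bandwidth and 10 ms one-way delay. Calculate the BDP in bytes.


Given: bandwidth = 1000 Mbps, delay = 10 ms
BDP in bits = 1000 * 10^6 * 10 / 1000
BDP in bits = 10000000
BDP in bytes = 10000000 / 8 = 1250000

1250000


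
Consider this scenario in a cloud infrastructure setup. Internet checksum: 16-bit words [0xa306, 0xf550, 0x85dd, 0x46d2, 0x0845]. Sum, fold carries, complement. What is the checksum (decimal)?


Given words: [0xa306, 0xf550, 0x85dd, 0x46d2, 0x0845]
Step 1: Sum all words
Raw sum = 41734 + 62800 + 34269 + 18130 + 2117 = 159050
Step 2: Fold carry: (27978 + 2) = 27980
One's complement = ~27980 & 0xFFFF = 37555

37555


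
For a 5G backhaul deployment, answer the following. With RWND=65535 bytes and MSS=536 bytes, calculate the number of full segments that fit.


Given: RWND = 65535 bytes, MSS = 536 bytes
Full segments = floor(RWND / MSS)
Full segments = floor(65535 / 536)
Full segments = floor(122.2668) = 122

122


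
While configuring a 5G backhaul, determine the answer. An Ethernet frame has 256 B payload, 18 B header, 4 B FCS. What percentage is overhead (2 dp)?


Given: payload = 256 B, header = 18 B, trailer = 4 B
Overhead bytes = header + trailer = 18 + 4 = 22
Total frame = payload + overhead = 256 + 22 = 278
Overhead % = 22 / 278 * 100 = 7.9137% -> 7.91% (2 dp)

7.91


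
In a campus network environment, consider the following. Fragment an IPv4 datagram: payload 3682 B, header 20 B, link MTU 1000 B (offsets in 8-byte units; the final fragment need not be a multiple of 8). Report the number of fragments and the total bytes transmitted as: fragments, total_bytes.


Max data per non-final fragment = floor((MTU - header)/8)*8 = floor((1000 - 20)/8)*8 = floor(980/8)*8 = 976 B
Final fragment needs no 8-byte alignment: it can carry up to MTU - header = 980 B
Non-final fragments needed = ceil((payload - 980) / 976) = ceil(2702/976) = ceil(2.7684) = 3
Number of fragments = 3 + 1 = 4
Fragment sizes (data): 3 * 976 B + 754 B (last, 754 <= 980 OK)
Total bytes sent = payload + n_frags * header = 3682 + 4*20 = 3682 + 80 = 3762 B

4, 3762


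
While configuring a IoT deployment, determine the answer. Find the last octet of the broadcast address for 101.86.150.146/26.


Given: IP = 101.86.150.146, prefix = /26
Host bits = 32 - 26 = 6
Network last octet = 146 AND mask = 128
Host part size = 2^6 - 1 = 63
Broadcast last octet = 128 OR 63 = 191

191


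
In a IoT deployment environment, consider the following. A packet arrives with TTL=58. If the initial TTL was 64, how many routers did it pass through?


Given: initial TTL = 64, received TTL = 58
Hops = initial TTL - received TTL
Hops = 64 - 58 = 6

6


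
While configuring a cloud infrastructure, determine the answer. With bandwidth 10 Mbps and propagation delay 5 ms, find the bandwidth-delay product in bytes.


Given: bandwidth = 10 Mbps, delay = 5 ms
BDP in bits = 10 * 10^6 * 5 / 1000
BDP in bits = 50000
BDP in bytes = 50000 / 8 = 6250

6250


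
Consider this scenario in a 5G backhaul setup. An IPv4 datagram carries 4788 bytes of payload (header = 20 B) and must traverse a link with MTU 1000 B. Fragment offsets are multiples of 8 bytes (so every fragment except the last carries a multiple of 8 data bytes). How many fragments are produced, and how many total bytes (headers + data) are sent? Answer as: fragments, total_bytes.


Max data per non-final fragment = floor((MTU - header)/8)*8 = floor((1000 - 20)/8)*8 = floor(980/8)*8 = 976 B
Final fragment needs no 8-byte alignment: it can carry up to MTU - header = 980 B
Non-final fragments needed = ceil((payload - 980) / 976) = ceil(3808/976) = ceil(3.9016) = 4
Number of fragments = 4 + 1 = 5
Fragment sizes (data): 4 * 976 B + 884 B (last, 884 <= 980 OK)
Total bytes sent = payload + n_frags * header = 4788 + 5*20 = 4788 + 100 = 4888 B

5, 4888


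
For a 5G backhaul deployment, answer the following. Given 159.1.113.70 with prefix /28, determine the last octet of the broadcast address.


Given: IP = 159.1.113.70, prefix = /28
Host bits = 32 - 28 = 4
Network last octet = 70 AND mask = 64
Host part size = 2^4 - 1 = 15
Broadcast last octet = 64 OR 15 = 79

79


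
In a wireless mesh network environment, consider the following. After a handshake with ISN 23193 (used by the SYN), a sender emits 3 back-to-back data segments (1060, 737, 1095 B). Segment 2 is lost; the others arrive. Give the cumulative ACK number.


SYN uses sequence number 23193; first data byte = ISN + 1 = 23194.
Segment 1: SEQ = 23194, len = 1060 B, covers [23194, 24253]
Segment 2: SEQ = 24254, len = 737 B, covers [24254, 24990] [LOST]
Segment 3: SEQ = 24991, len = 1095 B, covers [24991, 26085]
In-order data received: bytes [23194, 24253] (segments 1..1).
Segment 2 missing -> gap begins at byte 24254; later segments buffered out of order.
Cumulative ACK = next expected in-order byte = 23194 + 1060 = 24254

24254


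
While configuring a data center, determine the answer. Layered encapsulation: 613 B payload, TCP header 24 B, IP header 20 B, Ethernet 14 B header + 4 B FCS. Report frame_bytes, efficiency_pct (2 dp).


TCP segment = 613 + 24 = 637 B
IP packet = 637 + 20 = 657 B
Ethernet frame = 657 + 14 + 4 = 675 B
Efficiency = app / frame = 613 / 675 = 0.908148 = 90.8148% -> 90.81% (2 dp)

675, 90.81


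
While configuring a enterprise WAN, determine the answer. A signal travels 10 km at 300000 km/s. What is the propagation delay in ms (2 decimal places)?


Given: distance = 10 km, speed = 300000 km/s
Delay = distance / speed = 10 / 300000 seconds
Delay in ms = 10 * 1000 / 300000
Delay = 0.0333 ms
Rounded to 2 dp = 0.03 ms

0.03


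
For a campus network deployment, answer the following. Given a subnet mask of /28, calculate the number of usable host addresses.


Given: subnet mask /28
Host bits = 32 - 28 = 4
Total addresses = 2^4 = 16
Usable hosts = 16 - 2 (network + broadcast) = 14

14


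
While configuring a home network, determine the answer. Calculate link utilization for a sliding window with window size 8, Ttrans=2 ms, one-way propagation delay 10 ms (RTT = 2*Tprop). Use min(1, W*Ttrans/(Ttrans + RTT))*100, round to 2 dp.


Given: W = 8, Ttrans = 2 ms, RTT = 20 ms (= 2 * Tprop, Tprop = 10 ms)
Cycle time = Ttrans + RTT = 2 + 20 = 22 ms (first packet sent until its ACK returns)
W * Ttrans = 8 * 2 = 16 ms of sending per cycle
W * Ttrans / (Ttrans + RTT) = 16 / 22 = 0.727273
U = min(1, 0.727273) = 0.727273
U% = 72.73%

72.73


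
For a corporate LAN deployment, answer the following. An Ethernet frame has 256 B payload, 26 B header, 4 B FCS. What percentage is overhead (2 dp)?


Given: payload = 256 B, header = 26 B, trailer = 4 B
Overhead bytes = header + trailer = 26 + 4 = 30
Total frame = payload + overhead = 256 + 30 = 286
Overhead % = 30 / 286 * 100 = 10.4895% -> 10.49% (2 dp)

10.49


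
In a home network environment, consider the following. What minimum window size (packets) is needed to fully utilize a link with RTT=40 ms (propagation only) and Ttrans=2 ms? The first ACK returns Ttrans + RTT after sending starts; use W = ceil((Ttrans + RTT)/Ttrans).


Given: Ttrans = 2 ms, RTT = 40 ms (= 2 * Tprop, Tprop = 20 ms)
Time until first ACK returns = Ttrans + RTT = 2 + 40 = 42 ms
Need W * Ttrans >= Ttrans + RTT  ->  W >= (Ttrans + RTT) / Ttrans
(Ttrans + RTT) / Ttrans = 42 / 2 = 21
W_min = ceil(21) = 21

21


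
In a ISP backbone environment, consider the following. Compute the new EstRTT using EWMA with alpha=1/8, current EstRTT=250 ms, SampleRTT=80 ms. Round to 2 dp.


Given: EstRTT = 250 ms, SampleRTT = 80 ms, alpha = 1/8
New EstRTT = (1 - alpha) * EstRTT + alpha * SampleRTT
(7/8) * 250 = 218.75
(1/8) * 80 = 10
New EstRTT = 218.75 + 10 = 228.75 ms -> 228.75 ms (2 dp)

228.75


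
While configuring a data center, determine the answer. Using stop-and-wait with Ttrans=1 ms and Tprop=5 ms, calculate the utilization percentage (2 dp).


Given: Ttrans = 1 ms, Tprop = 5 ms
RTT = 2 * Tprop = 2 * 5 = 10 ms
U = Ttrans / (Ttrans + RTT)
U = 1 / (1 + 10)
U = 1 / 11 = 0.090909
U% = 9.09%

9.09


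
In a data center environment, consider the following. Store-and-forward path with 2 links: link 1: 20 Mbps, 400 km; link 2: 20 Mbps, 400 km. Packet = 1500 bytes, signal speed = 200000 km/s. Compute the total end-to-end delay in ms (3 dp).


Packet = 1500 bytes = 12000 bits. Store-and-forward: sum (t_trans + t_prop) per link.
Link 1: t_trans = 12000/(20*10^6) s = 0.6000 ms; t_prop = 400/200000 s = 2.0000 ms; subtotal = 2.6000 ms
Link 2: t_trans = 12000/(20*10^6) s = 0.6000 ms; t_prop = 400/200000 s = 2.0000 ms; subtotal = 2.6000 ms
End-to-end = 2.6000 + 2.6000 = 5.2000 ms -> 5.200 ms (3 dp)

5.200


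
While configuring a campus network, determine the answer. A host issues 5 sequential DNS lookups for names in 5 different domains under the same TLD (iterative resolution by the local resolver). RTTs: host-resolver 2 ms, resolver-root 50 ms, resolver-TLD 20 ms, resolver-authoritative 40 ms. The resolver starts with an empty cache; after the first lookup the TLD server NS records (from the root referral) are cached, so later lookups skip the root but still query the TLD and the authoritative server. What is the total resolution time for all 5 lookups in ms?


Lookup 1 (cold cache): local + root + TLD + auth = 2 + 50 + 20 + 40 = 112 ms
Lookups 2..5 (TLD NS cached -> skip root; new domain -> still ask TLD and auth): local + TLD + auth = 2 + 20 + 40 = 62 ms each
Remaining 4 lookups: 4 * 62 = 248 ms
Total = 112 + 248 = 360 ms

360


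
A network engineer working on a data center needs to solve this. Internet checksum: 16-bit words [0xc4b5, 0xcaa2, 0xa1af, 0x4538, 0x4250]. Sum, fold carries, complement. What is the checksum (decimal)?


Given words: [0xc4b5, 0xcaa2, 0xa1af, 0x4538, 0x4250]
Step 1: Sum all words
Raw sum = 50357 + 51874 + 41391 + 17720 + 16976 = 178318
Step 2: Fold carry: (47246 + 2) = 47248
One's complement = ~47248 & 0xFFFF = 18287

18287


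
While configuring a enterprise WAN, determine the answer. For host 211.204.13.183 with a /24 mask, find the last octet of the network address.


Given: IP = 211.204.13.183, prefix = /24
Subnet mask = 255.255.255.0
Last octet of IP: 183
Last octet of mask: 0
Network last octet = 183 AND 0 = 0

0


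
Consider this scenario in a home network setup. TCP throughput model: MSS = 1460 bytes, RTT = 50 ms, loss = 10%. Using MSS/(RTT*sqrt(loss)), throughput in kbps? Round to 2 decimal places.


Given: MSS = 1460 bytes, RTT = 50 ms, loss = 10%
RTT in seconds = 50 / 1000 = 0.05
Loss rate = 10% = 0.1
sqrt(loss) = sqrt(0.1) = 0.316227766017
Throughput (bytes/s) = 1460 / (0.05 * 0.316227766017) = 92338.5077
Throughput (kbps) = 92338.5077 * 8 / 1000 = 738.708061 -> 738.71 kbps (2 dp)

738.71


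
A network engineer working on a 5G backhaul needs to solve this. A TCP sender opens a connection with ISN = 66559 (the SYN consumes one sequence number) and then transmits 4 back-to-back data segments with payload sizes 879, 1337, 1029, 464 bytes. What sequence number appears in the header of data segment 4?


The SYN occupies sequence number ISN = 66559, so the first data byte is ISN + 1 = 66560.
SEQ of data segment i = (ISN + 1) + sum of payload sizes of segments 1..i-1.
Segment 1: SEQ = 66560, payload = 879 bytes
Segment 2: SEQ = 67439, payload = 1337 bytes
Segment 3: SEQ = 68776, payload = 1029 bytes
Segment 4: SEQ = 69805, payload = 464 bytes
SEQ of segment 4 = 66560 + 879 + 1337 + 1029 = 69805

69805


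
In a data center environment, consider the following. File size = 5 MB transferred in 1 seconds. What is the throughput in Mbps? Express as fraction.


Given: file = 5 MB, time = 1 s
File in Mb = 5 * 8 = 40 Mb
Throughput = 40 / 1 Mbps
Throughput = 40 Mbps

40


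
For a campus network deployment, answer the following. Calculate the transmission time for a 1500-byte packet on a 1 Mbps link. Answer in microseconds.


Given: packet = 1500 bytes, bandwidth = 1 Mbps
Packet in bits = 1500 * 8 = 12000 bits
Bandwidth = 1 * 10^6 = 1000000 bps
Time = 12000 / 1000000 seconds
Time in us = 12000 * 10^6 / 1000000 = 12000

12000


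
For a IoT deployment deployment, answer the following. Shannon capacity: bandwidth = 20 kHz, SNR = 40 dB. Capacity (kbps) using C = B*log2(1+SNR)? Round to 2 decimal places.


Given: B = 20 kHz, SNR = 40 dB
SNR linear = 10^(40/10) = 10000
1 + SNR = 10001
log2(10001) = 13.2878566418
C = 20 * 1000 * 13.2878566418 = 265757.1328 bps
C = 265.757133 kbps -> 265.76 kbps (2 dp)

265.76


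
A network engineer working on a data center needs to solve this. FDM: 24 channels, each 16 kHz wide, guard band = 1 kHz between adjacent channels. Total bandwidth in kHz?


Given: 24 channels, 16 kHz each, guard = 1 kHz
Channel bandwidth = 24 * 16 = 384 kHz
Guard bands = 23 gaps * 1 kHz = 23 kHz
Total = 384 + 23 = 407 kHz

407


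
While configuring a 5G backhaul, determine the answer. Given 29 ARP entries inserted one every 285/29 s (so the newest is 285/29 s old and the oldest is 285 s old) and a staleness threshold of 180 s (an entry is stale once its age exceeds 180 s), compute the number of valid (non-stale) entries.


Ages are k * 285/29 s for k = 1..29 (spacing = 9.8276 s).
Entry k is valid iff k * 285/29 <= 180 iff k <= 29 * 180 / 285 = 18.3158
n_valid = floor(18.3158) = 18
(n_stale = 29 - 18 = 11)

18


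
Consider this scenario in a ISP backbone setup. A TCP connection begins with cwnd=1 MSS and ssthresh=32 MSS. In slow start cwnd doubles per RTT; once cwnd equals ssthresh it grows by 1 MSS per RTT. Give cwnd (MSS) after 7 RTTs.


RTT 0: cwnd = 1 MSS (initial)
RTT 1: cwnd = 2 MSS (slow start, doubled)
RTT 2: cwnd = 4 MSS (slow start, doubled)
RTT 3: cwnd = 8 MSS (slow start, doubled)
RTT 4: cwnd = 16 MSS (slow start, doubled)
RTT 5: cwnd = 32 MSS (slow start, doubled)
RTT 6: cwnd = 33 MSS (congestion avoidance, +1)
RTT 7: cwnd = 34 MSS (congestion avoidance, +1)

34


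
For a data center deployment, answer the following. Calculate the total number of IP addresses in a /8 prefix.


Given: CIDR prefix /8
Host bits = 32 - 8 = 24
Total addresses = 2^24 = 16777216

16777216


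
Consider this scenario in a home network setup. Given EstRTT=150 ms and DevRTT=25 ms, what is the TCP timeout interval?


Given: EstRTT = 150 ms, DevRTT = 25 ms
Timeout = EstRTT + 4 * DevRTT
4 * DevRTT = 4 * 25 = 100
Timeout = 150 + 100 = 250 ms

250


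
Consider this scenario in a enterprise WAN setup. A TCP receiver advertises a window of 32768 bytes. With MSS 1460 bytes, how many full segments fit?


Given: RWND = 32768 bytes, MSS = 1460 bytes
Full segments = floor(RWND / MSS)
Full segments = floor(32768 / 1460)
Full segments = floor(22.4438) = 22

22


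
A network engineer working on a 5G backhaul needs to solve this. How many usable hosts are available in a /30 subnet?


Given: subnet mask /30
Host bits = 32 - 30 = 2
Total addresses = 2^2 = 4
Usable hosts = 4 - 2 (network + broadcast) = 2

2


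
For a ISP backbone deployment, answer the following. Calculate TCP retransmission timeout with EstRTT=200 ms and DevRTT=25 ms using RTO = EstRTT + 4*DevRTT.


Given: EstRTT = 200 ms, DevRTT = 25 ms
Timeout = EstRTT + 4 * DevRTT
4 * DevRTT = 4 * 25 = 100
Timeout = 200 + 100 = 300 ms

300


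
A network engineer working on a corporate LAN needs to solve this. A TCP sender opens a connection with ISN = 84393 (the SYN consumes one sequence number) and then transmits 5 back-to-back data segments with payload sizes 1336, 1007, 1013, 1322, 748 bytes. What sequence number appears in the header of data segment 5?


The SYN occupies sequence number ISN = 84393, so the first data byte is ISN + 1 = 84394.
SEQ of data segment i = (ISN + 1) + sum of payload sizes of segments 1..i-1.
Segment 1: SEQ = 84394, payload = 1336 bytes
Segment 2: SEQ = 85730, payload = 1007 bytes
Segment 3: SEQ = 86737, payload = 1013 bytes
Segment 4: SEQ = 87750, payload = 1322 bytes
Segment 5: SEQ = 89072, payload = 748 bytes
SEQ of segment 5 = 84394 + 1336 + 1007 + 1013 + 1322 = 89072

89072


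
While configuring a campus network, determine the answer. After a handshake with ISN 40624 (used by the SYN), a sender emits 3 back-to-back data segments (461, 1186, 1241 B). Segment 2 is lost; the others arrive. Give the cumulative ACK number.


SYN uses sequence number 40624; first data byte = ISN + 1 = 40625.
Segment 1: SEQ = 40625, len = 461 B, covers [40625, 41085]
Segment 2: SEQ = 41086, len = 1186 B, covers [41086, 42271] [LOST]
Segment 3: SEQ = 42272, len = 1241 B, covers [42272, 43512]
In-order data received: bytes [40625, 41085] (segments 1..1).
Segment 2 missing -> gap begins at byte 41086; later segments buffered out of order.
Cumulative ACK = next expected in-order byte = 40625 + 461 = 41086

41086


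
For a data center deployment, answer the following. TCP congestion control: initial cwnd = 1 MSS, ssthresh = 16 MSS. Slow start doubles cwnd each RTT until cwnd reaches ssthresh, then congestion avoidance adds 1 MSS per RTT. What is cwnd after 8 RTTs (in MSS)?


RTT 0: cwnd = 1 MSS (initial)
RTT 1: cwnd = 2 MSS (slow start, doubled)
RTT 2: cwnd = 4 MSS (slow start, doubled)
RTT 3: cwnd = 8 MSS (slow start, doubled)
RTT 4: cwnd = 16 MSS (slow start, doubled)
RTT 5: cwnd = 17 MSS (congestion avoidance, +1)
RTT 6: cwnd = 18 MSS (congestion avoidance, +1)
RTT 7: cwnd = 19 MSS (congestion avoidance, +1)
RTT 8: cwnd = 20 MSS (congestion avoidance, +1)

20


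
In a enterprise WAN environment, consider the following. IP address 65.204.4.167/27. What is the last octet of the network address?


Given: IP = 65.204.4.167, prefix = /27
Subnet mask = 255.255.255.224
Last octet of IP: 167
Last octet of mask: 224
Network last octet = 167 AND 224 = 160

160


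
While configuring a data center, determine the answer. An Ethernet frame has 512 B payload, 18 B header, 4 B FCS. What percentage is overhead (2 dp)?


Given: payload = 512 B, header = 18 B, trailer = 4 B
Overhead bytes = header + trailer = 18 + 4 = 22
Total frame = payload + overhead = 512 + 22 = 534
Overhead % = 22 / 534 * 100 = 4.1199% -> 4.12% (2 dp)

4.12


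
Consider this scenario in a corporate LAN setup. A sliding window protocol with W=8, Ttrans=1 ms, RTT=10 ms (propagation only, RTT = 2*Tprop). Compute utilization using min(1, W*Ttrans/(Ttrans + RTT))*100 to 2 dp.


Given: W = 8, Ttrans = 1 ms, RTT = 10 ms (= 2 * Tprop, Tprop = 5 ms)
Cycle time = Ttrans + RTT = 1 + 10 = 11 ms (first packet sent until its ACK returns)
W * Ttrans = 8 * 1 = 8 ms of sending per cycle
W * Ttrans / (Ttrans + RTT) = 8 / 11 = 0.727273
U = min(1, 0.727273) = 0.727273
U% = 72.73%

72.73


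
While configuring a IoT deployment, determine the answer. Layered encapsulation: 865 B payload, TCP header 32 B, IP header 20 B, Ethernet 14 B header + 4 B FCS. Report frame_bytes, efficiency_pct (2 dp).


TCP segment = 865 + 32 = 897 B
IP packet = 897 + 20 = 917 B
Ethernet frame = 917 + 14 + 4 = 935 B
Efficiency = app / frame = 865 / 935 = 0.925134 = 92.5134% -> 92.51% (2 dp)

935, 92.51


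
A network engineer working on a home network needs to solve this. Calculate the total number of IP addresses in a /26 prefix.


Given: CIDR prefix /26
Host bits = 32 - 26 = 6
Total addresses = 2^6 = 64

64


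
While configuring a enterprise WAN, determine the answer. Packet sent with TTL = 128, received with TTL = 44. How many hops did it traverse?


Given: initial TTL = 128, received TTL = 44
Hops = initial TTL - received TTL
Hops = 128 - 44 = 84

84


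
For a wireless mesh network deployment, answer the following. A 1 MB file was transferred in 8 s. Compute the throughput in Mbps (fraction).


Given: file = 1 MB, time = 8 s
File in Mb = 1 * 8 = 8 Mb
Throughput = 8 / 8 Mbps
Throughput = 1 Mbps

1


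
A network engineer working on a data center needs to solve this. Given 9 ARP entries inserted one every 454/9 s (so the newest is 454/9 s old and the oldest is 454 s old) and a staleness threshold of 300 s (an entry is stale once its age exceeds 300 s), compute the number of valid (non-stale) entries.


Ages are k * 454/9 s for k = 1..9 (spacing = 50.4444 s).
Entry k is valid iff k * 454/9 <= 300 iff k <= 9 * 300 / 454 = 5.9471
n_valid = floor(5.9471) = 5
(n_stale = 9 - 5 = 4)

5


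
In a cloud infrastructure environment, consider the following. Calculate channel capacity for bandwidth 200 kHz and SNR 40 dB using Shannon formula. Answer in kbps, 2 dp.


Given: B = 200 kHz, SNR = 40 dB
SNR linear = 10^(40/10) = 10000
1 + SNR = 10001
log2(10001) = 13.2878566418
C = 200 * 1000 * 13.2878566418 = 2657571.3284 bps
C = 2657.571328 kbps -> 2657.57 kbps (2 dp)

2657.57


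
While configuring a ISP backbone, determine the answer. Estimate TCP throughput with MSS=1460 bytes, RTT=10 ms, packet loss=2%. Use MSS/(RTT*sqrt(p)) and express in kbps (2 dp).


Given: MSS = 1460 bytes, RTT = 10 ms, loss = 2%
RTT in seconds = 10 / 1000 = 0.01
Loss rate = 2% = 0.02
sqrt(loss) = sqrt(0.02) = 0.141421356237
Throughput (bytes/s) = 1460 / (0.01 * 0.141421356237) = 1032375.9005
Throughput (kbps) = 1032375.9005 * 8 / 1000 = 8259.007204 -> 8259.01 kbps (2 dp)

8259.01


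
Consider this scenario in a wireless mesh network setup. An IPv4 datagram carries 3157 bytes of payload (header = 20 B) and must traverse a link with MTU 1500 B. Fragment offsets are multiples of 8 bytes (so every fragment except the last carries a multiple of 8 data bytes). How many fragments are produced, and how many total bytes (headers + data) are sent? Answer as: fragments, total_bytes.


Max data per non-final fragment = floor((MTU - header)/8)*8 = floor((1500 - 20)/8)*8 = floor(1480/8)*8 = 1480 B
Final fragment needs no 8-byte alignment: it can carry up to MTU - header = 1480 B
Non-final fragments needed = ceil((payload - 1480) / 1480) = ceil(1677/1480) = ceil(1.1331) = 2
Number of fragments = 2 + 1 = 3
Fragment sizes (data): 2 * 1480 B + 197 B (last, 197 <= 1480 OK)
Total bytes sent = payload + n_frags * header = 3157 + 3*20 = 3157 + 60 = 3217 B

3, 3217


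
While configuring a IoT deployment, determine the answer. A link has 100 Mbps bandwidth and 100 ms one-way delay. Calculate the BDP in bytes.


Given: bandwidth = 100 Mbps, delay = 100 ms
BDP in bits = 100 * 10^6 * 100 / 1000
BDP in bits = 10000000
BDP in bytes = 10000000 / 8 = 1250000

1250000


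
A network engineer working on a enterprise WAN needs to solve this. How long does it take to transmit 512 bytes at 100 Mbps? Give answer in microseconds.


Given: packet = 512 bytes, bandwidth = 100 Mbps
Packet in bits = 512 * 8 = 4096 bits
Bandwidth = 100 * 10^6 = 100000000 bps
Time = 4096 / 100000000 seconds
Time in us = 4096 * 10^6 / 100000000 = 40.96

40.96


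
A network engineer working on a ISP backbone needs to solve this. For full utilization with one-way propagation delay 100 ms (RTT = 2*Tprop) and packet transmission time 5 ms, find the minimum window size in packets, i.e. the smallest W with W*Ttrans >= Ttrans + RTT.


Given: Ttrans = 5 ms, RTT = 200 ms (= 2 * Tprop, Tprop = 100 ms)
Time until first ACK returns = Ttrans + RTT = 5 + 200 = 205 ms
Need W * Ttrans >= Ttrans + RTT  ->  W >= (Ttrans + RTT) / Ttrans
(Ttrans + RTT) / Ttrans = 205 / 5 = 41
W_min = ceil(41) = 41

41


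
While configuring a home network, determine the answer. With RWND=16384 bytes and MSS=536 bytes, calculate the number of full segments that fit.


Given: RWND = 16384 bytes, MSS = 536 bytes
Full segments = floor(RWND / MSS)
Full segments = floor(16384 / 536)
Full segments = floor(30.5672) = 30

30


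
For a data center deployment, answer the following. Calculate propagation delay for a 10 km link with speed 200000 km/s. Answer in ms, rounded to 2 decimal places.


Given: distance = 10 km, speed = 200000 km/s
Delay = distance / speed = 10 / 200000 seconds
Delay in ms = 10 * 1000 / 200000
Delay = 0.0500 ms
Rounded to 2 dp = 0.05 ms

0.05


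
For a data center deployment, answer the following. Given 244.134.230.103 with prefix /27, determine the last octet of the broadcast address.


Given: IP = 244.134.230.103, prefix = /27
Host bits = 32 - 27 = 5
Network last octet = 103 AND mask = 96
Host part size = 2^5 - 1 = 31
Broadcast last octet = 96 OR 31 = 127

127


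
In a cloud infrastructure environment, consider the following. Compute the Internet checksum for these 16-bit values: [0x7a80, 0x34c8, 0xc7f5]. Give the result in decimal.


Given words: [0x7a80, 0x34c8, 0xc7f5]
Step 1: Sum all words
Raw sum = 31360 + 13512 + 51189 = 96061
Step 2: Fold carry: (30525 + 1) = 30526
One's complement = ~30526 & 0xFFFF = 35009

35009


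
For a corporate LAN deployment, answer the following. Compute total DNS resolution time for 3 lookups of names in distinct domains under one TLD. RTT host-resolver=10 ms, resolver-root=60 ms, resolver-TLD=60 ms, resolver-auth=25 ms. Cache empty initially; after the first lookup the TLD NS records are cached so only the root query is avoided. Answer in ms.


Lookup 1 (cold cache): local + root + TLD + auth = 10 + 60 + 60 + 25 = 155 ms
Lookups 2..3 (TLD NS cached -> skip root; new domain -> still ask TLD and auth): local + TLD + auth = 10 + 60 + 25 = 95 ms each
Remaining 2 lookups: 2 * 95 = 190 ms
Total = 155 + 190 = 345 ms

345


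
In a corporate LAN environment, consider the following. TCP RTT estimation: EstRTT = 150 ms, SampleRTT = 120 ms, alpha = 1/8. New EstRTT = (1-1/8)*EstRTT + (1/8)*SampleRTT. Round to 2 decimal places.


Given: EstRTT = 150 ms, SampleRTT = 120 ms, alpha = 1/8
New EstRTT = (1 - alpha) * EstRTT + alpha * SampleRTT
(7/8) * 150 = 131.25
(1/8) * 120 = 15
New EstRTT = 131.25 + 15 = 146.25 ms -> 146.25 ms (2 dp)

146.25


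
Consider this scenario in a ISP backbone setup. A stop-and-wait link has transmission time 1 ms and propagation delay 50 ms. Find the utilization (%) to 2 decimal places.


Given: Ttrans = 1 ms, Tprop = 50 ms
RTT = 2 * Tprop = 2 * 50 = 100 ms
U = Ttrans / (Ttrans + RTT)
U = 1 / (1 + 100)
U = 1 / 101 = 0.009901
U% = 0.99%

0.99


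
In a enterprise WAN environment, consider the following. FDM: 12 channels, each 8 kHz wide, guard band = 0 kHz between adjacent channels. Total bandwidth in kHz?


Given: 12 channels, 8 kHz each, guard = 0 kHz
Channel bandwidth = 12 * 8 = 96 kHz
Guard bands = 11 gaps * 0 kHz = 0 kHz
Total = 96 + 0 = 96 kHz

96


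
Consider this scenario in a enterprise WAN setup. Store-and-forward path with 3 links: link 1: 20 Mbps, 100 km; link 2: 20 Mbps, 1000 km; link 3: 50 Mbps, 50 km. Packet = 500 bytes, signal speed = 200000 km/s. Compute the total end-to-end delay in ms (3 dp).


Packet = 500 bytes = 4000 bits. Store-and-forward: sum (t_trans + t_prop) per link.
Link 1: t_trans = 4000/(20*10^6) s = 0.2000 ms; t_prop = 100/200000 s = 0.5000 ms; subtotal = 0.7000 ms
Link 2: t_trans = 4000/(20*10^6) s = 0.2000 ms; t_prop = 1000/200000 s = 5.0000 ms; subtotal = 5.2000 ms
Link 3: t_trans = 4000/(50*10^6) s = 0.0800 ms; t_prop = 50/200000 s = 0.2500 ms; subtotal = 0.3300 ms
End-to-end = 0.7000 + 5.2000 + 0.3300 = 6.2300 ms -> 6.230 ms (3 dp)

6.230


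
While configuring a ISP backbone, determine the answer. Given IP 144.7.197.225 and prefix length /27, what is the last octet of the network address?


Given: IP = 144.7.197.225, prefix = /27
Subnet mask = 255.255.255.224
Last octet of IP: 225
Last octet of mask: 224
Network last octet = 225 AND 224 = 224

224


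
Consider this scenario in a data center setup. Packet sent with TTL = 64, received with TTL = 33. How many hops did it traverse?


Given: initial TTL = 64, received TTL = 33
Hops = initial TTL - received TTL
Hops = 64 - 33 = 31

31


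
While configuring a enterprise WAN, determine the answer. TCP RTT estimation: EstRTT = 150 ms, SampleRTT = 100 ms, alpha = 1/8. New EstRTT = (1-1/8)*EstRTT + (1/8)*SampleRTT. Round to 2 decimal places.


Given: EstRTT = 150 ms, SampleRTT = 100 ms, alpha = 1/8
New EstRTT = (1 - alpha) * EstRTT + alpha * SampleRTT
(7/8) * 150 = 131.25
(1/8) * 100 = 12.5
New EstRTT = 131.25 + 12.5 = 143.75 ms -> 143.75 ms (2 dp)

143.75


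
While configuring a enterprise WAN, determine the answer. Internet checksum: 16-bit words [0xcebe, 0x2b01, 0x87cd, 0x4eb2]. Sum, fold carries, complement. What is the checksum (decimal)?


Given words: [0xcebe, 0x2b01, 0x87cd, 0x4eb2]
Step 1: Sum all words
Raw sum = 52926 + 11009 + 34765 + 20146 = 118846
Step 2: Fold carry: (53310 + 1) = 53311
One's complement = ~53311 & 0xFFFF = 12224

12224


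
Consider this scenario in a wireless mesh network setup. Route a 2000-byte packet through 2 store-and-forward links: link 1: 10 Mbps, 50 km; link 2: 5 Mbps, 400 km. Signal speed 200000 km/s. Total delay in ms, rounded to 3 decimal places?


Packet = 2000 bytes = 16000 bits. Store-and-forward: sum (t_trans + t_prop) per link.
Link 1: t_trans = 16000/(10*10^6) s = 1.6000 ms; t_prop = 50/200000 s = 0.2500 ms; subtotal = 1.8500 ms
Link 2: t_trans = 16000/(5*10^6) s = 3.2000 ms; t_prop = 400/200000 s = 2.0000 ms; subtotal = 5.2000 ms
End-to-end = 1.8500 + 5.2000 = 7.0500 ms -> 7.050 ms (3 dp)

7.050


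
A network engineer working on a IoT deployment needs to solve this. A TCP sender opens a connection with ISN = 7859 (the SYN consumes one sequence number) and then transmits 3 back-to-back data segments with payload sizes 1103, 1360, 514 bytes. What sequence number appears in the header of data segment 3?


The SYN occupies sequence number ISN = 7859, so the first data byte is ISN + 1 = 7860.
SEQ of data segment i = (ISN + 1) + sum of payload sizes of segments 1..i-1.
Segment 1: SEQ = 7860, payload = 1103 bytes
Segment 2: SEQ = 8963, payload = 1360 bytes
Segment 3: SEQ = 10323, payload = 514 bytes
SEQ of segment 3 = 7860 + 1103 + 1360 = 10323

10323


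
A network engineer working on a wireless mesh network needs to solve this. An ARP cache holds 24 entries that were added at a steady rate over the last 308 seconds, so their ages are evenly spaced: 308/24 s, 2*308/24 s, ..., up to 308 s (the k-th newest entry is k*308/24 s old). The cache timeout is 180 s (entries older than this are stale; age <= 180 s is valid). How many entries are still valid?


Ages are k * 308/24 s for k = 1..24 (spacing = 12.8333 s).
Entry k is valid iff k * 308/24 <= 180 iff k <= 24 * 180 / 308 = 14.0260
n_valid = floor(14.0260) = 14
(n_stale = 24 - 14 = 10)

14


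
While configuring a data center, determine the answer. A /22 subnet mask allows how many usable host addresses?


Given: subnet mask /22
Host bits = 32 - 22 = 10
Total addresses = 2^10 = 1024
Usable hosts = 1024 - 2 (network + broadcast) = 1022

1022


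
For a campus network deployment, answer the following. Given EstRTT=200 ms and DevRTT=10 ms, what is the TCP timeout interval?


Given: EstRTT = 200 ms, DevRTT = 10 ms
Timeout = EstRTT + 4 * DevRTT
4 * DevRTT = 4 * 10 = 40
Timeout = 200 + 40 = 240 ms

240


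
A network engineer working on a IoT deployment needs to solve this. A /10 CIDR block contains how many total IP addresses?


Given: CIDR prefix /10
Host bits = 32 - 10 = 22
Total addresses = 2^22 = 4194304

4194304


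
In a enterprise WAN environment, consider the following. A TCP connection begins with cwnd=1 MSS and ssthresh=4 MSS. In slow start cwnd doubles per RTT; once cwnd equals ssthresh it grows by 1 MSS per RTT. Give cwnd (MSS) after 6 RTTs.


RTT 0: cwnd = 1 MSS (initial)
RTT 1: cwnd = 2 MSS (slow start, doubled)
RTT 2: cwnd = 4 MSS (slow start, doubled)
RTT 3: cwnd = 5 MSS (congestion avoidance, +1)
RTT 4: cwnd = 6 MSS (congestion avoidance, +1)
RTT 5: cwnd = 7 MSS (congestion avoidance, +1)
RTT 6: cwnd = 8 MSS (congestion avoidance, +1)

8


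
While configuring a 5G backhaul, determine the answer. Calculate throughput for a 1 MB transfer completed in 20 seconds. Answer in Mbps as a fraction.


Given: file = 1 MB, time = 20 s
File in Mb = 1 * 8 = 8 Mb
Throughput = 8 / 20 Mbps
Throughput = 2/5 Mbps

2/5


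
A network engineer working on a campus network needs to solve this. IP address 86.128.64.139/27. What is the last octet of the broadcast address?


Given: IP = 86.128.64.139, prefix = /27
Host bits = 32 - 27 = 5
Network last octet = 139 AND mask = 128
Host part size = 2^5 - 1 = 31
Broadcast last octet = 128 OR 31 = 159

159


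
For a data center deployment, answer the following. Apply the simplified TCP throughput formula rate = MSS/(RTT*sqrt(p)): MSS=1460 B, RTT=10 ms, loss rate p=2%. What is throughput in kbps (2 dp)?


Given: MSS = 1460 bytes, RTT = 10 ms, loss = 2%
RTT in seconds = 10 / 1000 = 0.01
Loss rate = 2% = 0.02
sqrt(loss) = sqrt(0.02) = 0.141421356237
Throughput (bytes/s) = 1460 / (0.01 * 0.141421356237) = 1032375.9005
Throughput (kbps) = 1032375.9005 * 8 / 1000 = 8259.007204 -> 8259.01 kbps (2 dp)

8259.01


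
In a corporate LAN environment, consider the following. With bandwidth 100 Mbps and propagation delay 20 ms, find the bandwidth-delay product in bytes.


Given: bandwidth = 100 Mbps, delay = 20 ms
BDP in bits = 100 * 10^6 * 20 / 1000
BDP in bits = 2000000
BDP in bytes = 2000000 / 8 = 250000

250000


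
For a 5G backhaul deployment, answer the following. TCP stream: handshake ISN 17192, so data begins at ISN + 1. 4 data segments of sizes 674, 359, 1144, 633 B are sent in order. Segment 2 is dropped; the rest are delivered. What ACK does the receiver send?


SYN uses sequence number 17192; first data byte = ISN + 1 = 17193.
Segment 1: SEQ = 17193, len = 674 B, covers [17193, 17866]
Segment 2: SEQ = 17867, len = 359 B, covers [17867, 18225] [LOST]
Segment 3: SEQ = 18226, len = 1144 B, covers [18226, 19369]
Segment 4: SEQ = 19370, len = 633 B, covers [19370, 20002]
In-order data received: bytes [17193, 17866] (segments 1..1).
Segment 2 missing -> gap begins at byte 17867; later segments buffered out of order.
Cumulative ACK = next expected in-order byte = 17193 + 674 = 17867

17867


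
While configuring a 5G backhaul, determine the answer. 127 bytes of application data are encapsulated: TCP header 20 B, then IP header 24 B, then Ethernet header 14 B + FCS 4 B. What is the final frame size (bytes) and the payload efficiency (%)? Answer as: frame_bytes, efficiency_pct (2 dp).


TCP segment = 127 + 20 = 147 B
IP packet = 147 + 24 = 171 B
Ethernet frame = 171 + 14 + 4 = 189 B
Efficiency = app / frame = 127 / 189 = 0.671958 = 67.1958% -> 67.20% (2 dp)

189, 67.20
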